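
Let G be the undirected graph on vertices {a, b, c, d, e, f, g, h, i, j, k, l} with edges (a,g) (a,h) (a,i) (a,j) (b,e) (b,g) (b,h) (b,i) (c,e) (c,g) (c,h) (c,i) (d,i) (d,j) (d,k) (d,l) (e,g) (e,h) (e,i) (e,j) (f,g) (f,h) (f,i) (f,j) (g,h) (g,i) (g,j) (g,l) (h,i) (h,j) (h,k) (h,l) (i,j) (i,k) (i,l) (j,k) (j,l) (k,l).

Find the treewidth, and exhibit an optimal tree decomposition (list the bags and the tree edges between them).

Treewidth 4.
One such decomposition:
Bags: B1 = {g, h, i, j, l}  B2 = {a, g, h, i, j}  B3 = {h, i, j, k, l}  B4 = {e, g, h, i, j}  B5 = {b, e, g, h, i}  B6 = {d, i, j, k, l}  B7 = {f, g, h, i, j}  B8 = {c, e, g, h, i}
Tree: B1–B2, B1–B3, B1–B4, B4–B5, B3–B6, B2–B7, B4–B8

Each bag holds 5 vertices, so the decomposition has width 4, which upper-bounds the treewidth. On the other hand G contains the 5-clique {d, i, j, k, l}. A clique must lie in a single bag of any decomposition, so no decomposition can have width below 4. Therefore the treewidth is 4.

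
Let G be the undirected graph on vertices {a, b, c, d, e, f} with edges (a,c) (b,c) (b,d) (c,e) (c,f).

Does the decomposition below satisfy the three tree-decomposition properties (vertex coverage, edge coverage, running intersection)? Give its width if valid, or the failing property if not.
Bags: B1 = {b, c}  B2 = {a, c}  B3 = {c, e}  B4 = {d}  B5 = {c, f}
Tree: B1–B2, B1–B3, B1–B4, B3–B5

A tree decomposition must satisfy three properties: every vertex lies in some bag; for every edge, both endpoints lie together in some bag; and for every vertex, the bags containing it form a connected subtree. Here edge (b,d) lies in no bag, so the decomposition is invalid.

No — edge (b,d) lies in no bag.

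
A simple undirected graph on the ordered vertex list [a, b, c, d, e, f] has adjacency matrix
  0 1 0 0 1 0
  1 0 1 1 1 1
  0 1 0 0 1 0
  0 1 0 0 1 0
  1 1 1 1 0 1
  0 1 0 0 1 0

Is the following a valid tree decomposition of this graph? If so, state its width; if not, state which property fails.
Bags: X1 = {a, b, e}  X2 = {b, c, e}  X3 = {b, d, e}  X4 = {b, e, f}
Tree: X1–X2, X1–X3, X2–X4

Yes; width 2.

Vertex coverage: the bags together contain {a, b, c, d, e, f}, the full vertex set. Edge coverage: each edge of G has both endpoints in at least one bag. Running intersection: for every vertex, the bags containing it form a connected subtree. All three properties hold, so this is a valid tree decomposition of width max|bag| − 1 = 2, and hence tw(G) ≤ 2.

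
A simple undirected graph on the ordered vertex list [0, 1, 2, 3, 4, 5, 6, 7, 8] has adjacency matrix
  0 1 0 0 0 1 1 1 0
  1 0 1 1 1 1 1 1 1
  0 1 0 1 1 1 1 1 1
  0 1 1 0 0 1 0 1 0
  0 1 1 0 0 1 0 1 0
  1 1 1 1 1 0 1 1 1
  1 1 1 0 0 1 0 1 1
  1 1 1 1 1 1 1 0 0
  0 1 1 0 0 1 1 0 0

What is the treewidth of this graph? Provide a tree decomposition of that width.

Treewidth 4.
One optimal decomposition is:
Bags: B1 = {1, 2, 5, 6, 7}  B2 = {1, 2, 3, 5, 7}  B3 = {1, 2, 4, 5, 7}  B4 = {1, 2, 5, 6, 8}  B5 = {0, 1, 5, 6, 7}
Tree: B1–B2, B1–B3, B1–B4, B1–B5

The largest bag has 5 vertices, giving width 4; this decomposition certifies tw(G) ≤ 4. Conversely, {0, 1, 5, 6, 7} is a clique of size 5, and the vertices of any clique must share a bag in every tree decomposition; so some bag has ≥ 5 vertices and tw(G) ≥ 4. Hence tw(G) = 4 exactly.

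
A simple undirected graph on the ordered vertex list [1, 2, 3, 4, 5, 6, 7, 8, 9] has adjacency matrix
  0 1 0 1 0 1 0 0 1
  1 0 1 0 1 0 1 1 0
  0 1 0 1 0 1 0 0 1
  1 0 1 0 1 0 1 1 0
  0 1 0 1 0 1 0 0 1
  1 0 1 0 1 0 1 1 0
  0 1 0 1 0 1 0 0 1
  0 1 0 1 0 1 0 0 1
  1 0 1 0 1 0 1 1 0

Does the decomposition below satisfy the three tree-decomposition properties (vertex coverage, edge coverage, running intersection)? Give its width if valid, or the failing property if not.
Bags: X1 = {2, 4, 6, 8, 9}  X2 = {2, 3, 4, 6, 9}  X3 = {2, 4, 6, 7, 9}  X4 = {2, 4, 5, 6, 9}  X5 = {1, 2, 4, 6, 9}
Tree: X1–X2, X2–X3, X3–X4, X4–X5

Yes; width 4.

Checking the three conditions: (i) the bags cover all of {1, 2, 3, 4, 5, 6, 7, 8, 9}; (ii) for each edge, some bag contains both endpoints; (iii) the bags containing any fixed vertex form a subtree. All hold, so the decomposition is valid with width 5 − 1 = 4.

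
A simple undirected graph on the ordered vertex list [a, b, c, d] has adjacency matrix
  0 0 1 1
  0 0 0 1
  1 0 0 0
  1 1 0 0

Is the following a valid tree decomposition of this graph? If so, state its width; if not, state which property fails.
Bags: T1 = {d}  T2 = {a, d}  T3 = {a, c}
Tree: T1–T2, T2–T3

No — vertex b appears in no bag.

A tree decomposition must satisfy three properties: every vertex lies in some bag; for every edge, both endpoints lie together in some bag; and for every vertex, the bags containing it form a connected subtree. Here vertex b appears in no bag, so the decomposition is invalid.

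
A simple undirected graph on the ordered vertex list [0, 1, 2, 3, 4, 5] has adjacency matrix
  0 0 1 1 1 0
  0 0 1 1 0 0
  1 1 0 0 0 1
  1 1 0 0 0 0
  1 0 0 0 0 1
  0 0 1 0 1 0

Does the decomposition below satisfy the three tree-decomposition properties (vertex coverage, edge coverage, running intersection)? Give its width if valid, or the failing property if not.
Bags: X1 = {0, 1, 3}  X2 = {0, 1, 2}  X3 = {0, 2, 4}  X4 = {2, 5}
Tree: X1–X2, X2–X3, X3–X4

A tree decomposition must satisfy three properties: every vertex lies in some bag; for every edge, both endpoints lie together in some bag; and for every vertex, the bags containing it form a connected subtree. Here edge (4,5) lies in no bag, so the decomposition is invalid.

No — edge (4,5) lies in no bag.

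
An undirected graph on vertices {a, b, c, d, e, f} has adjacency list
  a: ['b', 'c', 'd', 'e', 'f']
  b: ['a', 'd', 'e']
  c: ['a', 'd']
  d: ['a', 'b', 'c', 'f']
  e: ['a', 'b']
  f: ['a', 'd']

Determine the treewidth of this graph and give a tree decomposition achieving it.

Treewidth 2.
One such decomposition:
Bags: B1 = {a, b, e}  B2 = {a, b, d}  B3 = {a, d, f}  B4 = {a, c, d}
Tree: B1–B2, B2–B3, B2–B4

Every bag has size at most 3, so the width is 3 − 1 = 2 and tw(G) ≤ 2. On the other hand G contains the 3-clique {a, c, d}. A clique must lie in a single bag of any decomposition, so no decomposition can have width below 2. Therefore the treewidth is 2.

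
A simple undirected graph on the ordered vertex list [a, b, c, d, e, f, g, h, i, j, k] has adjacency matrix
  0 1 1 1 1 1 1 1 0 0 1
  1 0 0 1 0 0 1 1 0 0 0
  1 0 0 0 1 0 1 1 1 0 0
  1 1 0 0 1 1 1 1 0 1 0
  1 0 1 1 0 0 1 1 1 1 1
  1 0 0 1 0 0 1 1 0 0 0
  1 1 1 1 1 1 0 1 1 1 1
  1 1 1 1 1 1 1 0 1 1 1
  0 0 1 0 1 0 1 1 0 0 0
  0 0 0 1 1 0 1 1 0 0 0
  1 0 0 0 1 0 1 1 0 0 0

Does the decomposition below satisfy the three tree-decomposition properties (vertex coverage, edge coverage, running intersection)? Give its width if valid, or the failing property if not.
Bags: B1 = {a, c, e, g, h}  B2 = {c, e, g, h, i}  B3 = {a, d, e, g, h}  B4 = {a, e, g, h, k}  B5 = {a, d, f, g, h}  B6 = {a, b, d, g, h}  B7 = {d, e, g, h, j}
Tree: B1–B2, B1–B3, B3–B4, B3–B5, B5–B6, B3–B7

Yes; width 4.

Checking the three conditions: (i) the bags cover all of {a, b, c, d, e, f, g, h, i, j, k}; (ii) for each edge, some bag contains both endpoints; (iii) the bags containing any fixed vertex form a subtree. All hold, so the decomposition is valid with width 5 − 1 = 4.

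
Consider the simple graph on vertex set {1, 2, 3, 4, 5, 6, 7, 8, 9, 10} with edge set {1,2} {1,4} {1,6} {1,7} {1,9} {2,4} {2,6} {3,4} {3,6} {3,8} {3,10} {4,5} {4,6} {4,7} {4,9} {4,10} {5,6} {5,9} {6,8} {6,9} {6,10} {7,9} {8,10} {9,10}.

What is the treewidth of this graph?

3

A width-3 tree decomposition is:
Bags: B1 = {1, 4, 6, 9}  B2 = {4, 6, 9, 10}  B3 = {3, 4, 6, 10}  B4 = {4, 5, 6, 9}  B5 = {1, 2, 4, 6}  B6 = {1, 4, 7, 9}  B7 = {3, 6, 8, 10}
Tree: B1–B2, B2–B3, B2–B4, B1–B5, B1–B6, B3–B7
The largest bag has 4 vertices, giving width 3; this decomposition certifies tw(G) ≤ 3. For the lower bound, the 4 vertices {3, 6, 8, 10} are pairwise adjacent, and any tree decomposition puts a clique entirely inside one bag — forcing width ≥ 3. Therefore the treewidth is 3.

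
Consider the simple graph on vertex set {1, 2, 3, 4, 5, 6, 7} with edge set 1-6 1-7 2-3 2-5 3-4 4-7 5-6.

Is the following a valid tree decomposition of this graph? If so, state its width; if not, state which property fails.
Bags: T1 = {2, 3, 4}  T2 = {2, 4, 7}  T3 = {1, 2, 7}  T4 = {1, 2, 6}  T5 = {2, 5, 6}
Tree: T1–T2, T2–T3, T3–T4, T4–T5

Vertex coverage: the bags together contain {1, 2, 3, 4, 5, 6, 7}, the full vertex set. Edge coverage: each edge of G has both endpoints in at least one bag. Running intersection: for every vertex, the bags containing it form a connected subtree. All three properties hold, so this is a valid tree decomposition of width max|bag| − 1 = 2, and hence tw(G) ≤ 2.

Yes; width 2.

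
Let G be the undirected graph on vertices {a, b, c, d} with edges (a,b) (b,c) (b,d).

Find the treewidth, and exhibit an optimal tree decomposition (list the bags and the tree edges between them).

Each bag holds 2 vertices, so the decomposition has width 1, which upper-bounds the treewidth. G has an edge, so its treewidth is at least 1. Therefore the treewidth is 1.

Treewidth 1.
One optimal decomposition is:
Bags: B1 = {b, d}  B2 = {b, c}  B3 = {a, b}
Tree: B1–B2, B2–B3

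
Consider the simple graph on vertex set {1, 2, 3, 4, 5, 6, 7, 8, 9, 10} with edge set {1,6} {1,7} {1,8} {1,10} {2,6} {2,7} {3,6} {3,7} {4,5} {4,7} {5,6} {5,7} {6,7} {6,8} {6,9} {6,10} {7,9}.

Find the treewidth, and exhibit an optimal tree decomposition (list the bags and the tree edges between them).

Treewidth 2.
One optimal decomposition is:
Bags: B1 = {5, 6, 7}  B2 = {2, 6, 7}  B3 = {1, 6, 7}  B4 = {6, 7, 9}  B5 = {1, 6, 10}  B6 = {1, 6, 8}  B7 = {4, 5, 7}  B8 = {3, 6, 7}
Tree: B1–B2, B1–B3, B3–B4, B3–B5, B5–B6, B1–B7, B2–B8

Every bag has size at most 3, so the width is 3 − 1 = 2 and tw(G) ≤ 2. For the lower bound, the 3 vertices {4, 5, 7} are pairwise adjacent, and any tree decomposition puts a clique entirely inside one bag — forcing width ≥ 2. Combining the bounds, tw(G) = 2.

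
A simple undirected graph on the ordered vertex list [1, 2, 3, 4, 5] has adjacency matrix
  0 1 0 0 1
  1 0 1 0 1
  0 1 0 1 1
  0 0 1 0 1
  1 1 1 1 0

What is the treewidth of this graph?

A width-2 tree decomposition is:
Bags: B1 = {2, 3, 5}  B2 = {1, 2, 5}  B3 = {3, 4, 5}
Tree: B1–B2, B1–B3
The largest bag has 3 vertices, giving width 2; this decomposition certifies tw(G) ≤ 2. Conversely, {1, 2, 5} is a clique of size 3, and the vertices of any clique must share a bag in every tree decomposition; so some bag has ≥ 3 vertices and tw(G) ≥ 2. Therefore the treewidth is 2.

2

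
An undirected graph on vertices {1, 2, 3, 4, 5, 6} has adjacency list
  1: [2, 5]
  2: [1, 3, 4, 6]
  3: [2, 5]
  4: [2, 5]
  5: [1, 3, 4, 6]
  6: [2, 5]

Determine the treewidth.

A width-2 tree decomposition is:
Bags: B1 = {1, 2, 5}  B2 = {2, 4, 5}  B3 = {2, 5, 6}  B4 = {2, 3, 5}
Tree: B1–B2, B2–B3, B3–B4
The largest bag has 3 vertices, giving width 2; this decomposition certifies tw(G) ≤ 2. The edges 1–2–4–5–1 form a cycle, so G is not a tree and its treewidth is at least 2. Combining the bounds, tw(G) = 2.

2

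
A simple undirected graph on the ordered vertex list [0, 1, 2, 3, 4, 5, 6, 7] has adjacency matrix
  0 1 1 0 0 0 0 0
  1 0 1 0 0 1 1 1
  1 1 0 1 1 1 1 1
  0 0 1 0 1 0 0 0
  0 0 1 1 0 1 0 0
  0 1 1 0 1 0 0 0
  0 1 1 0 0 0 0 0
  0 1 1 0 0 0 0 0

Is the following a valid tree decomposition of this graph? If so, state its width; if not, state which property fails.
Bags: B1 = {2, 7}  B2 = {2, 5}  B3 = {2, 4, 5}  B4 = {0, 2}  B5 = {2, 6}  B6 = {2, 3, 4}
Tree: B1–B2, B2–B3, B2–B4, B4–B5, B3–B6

A tree decomposition must satisfy three properties: every vertex lies in some bag; for every edge, both endpoints lie together in some bag; and for every vertex, the bags containing it form a connected subtree. Here vertex 1 appears in no bag, so the decomposition is invalid.

No — vertex 1 appears in no bag.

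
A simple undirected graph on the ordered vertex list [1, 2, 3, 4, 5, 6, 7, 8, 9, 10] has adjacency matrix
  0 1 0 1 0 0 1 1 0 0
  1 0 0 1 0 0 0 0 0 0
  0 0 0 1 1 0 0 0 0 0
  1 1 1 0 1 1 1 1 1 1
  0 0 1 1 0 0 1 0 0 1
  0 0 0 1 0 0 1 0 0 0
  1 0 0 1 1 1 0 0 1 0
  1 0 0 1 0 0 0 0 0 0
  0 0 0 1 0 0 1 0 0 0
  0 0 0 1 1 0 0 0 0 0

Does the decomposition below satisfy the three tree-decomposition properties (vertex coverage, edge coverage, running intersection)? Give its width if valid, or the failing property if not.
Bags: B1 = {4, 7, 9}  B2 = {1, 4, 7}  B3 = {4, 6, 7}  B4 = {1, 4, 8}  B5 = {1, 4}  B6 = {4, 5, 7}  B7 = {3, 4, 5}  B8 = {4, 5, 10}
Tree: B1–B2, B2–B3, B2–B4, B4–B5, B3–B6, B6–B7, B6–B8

A tree decomposition must satisfy three properties: every vertex lies in some bag; for every edge, both endpoints lie together in some bag; and for every vertex, the bags containing it form a connected subtree. Here vertex 2 appears in no bag, so the decomposition is invalid.

No — vertex 2 appears in no bag.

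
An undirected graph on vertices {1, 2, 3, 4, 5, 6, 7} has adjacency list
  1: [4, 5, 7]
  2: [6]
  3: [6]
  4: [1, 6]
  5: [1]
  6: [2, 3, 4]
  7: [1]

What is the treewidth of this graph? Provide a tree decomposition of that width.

Treewidth 1.
Bags: B1 = {1, 4}  B2 = {1, 5}  B3 = {4, 6}  B4 = {1, 7}  B5 = {2, 6}  B6 = {3, 6}
Tree: B1–B2, B1–B3, B2–B4, B3–B5, B5–B6

Every bag has size at most 2, so the width is 2 − 1 = 1 and tw(G) ≤ 1. Since G has at least one edge (e.g. 4–1), it is not an edgeless graph, so tw(G) ≥ 1. Hence tw(G) = 1 exactly.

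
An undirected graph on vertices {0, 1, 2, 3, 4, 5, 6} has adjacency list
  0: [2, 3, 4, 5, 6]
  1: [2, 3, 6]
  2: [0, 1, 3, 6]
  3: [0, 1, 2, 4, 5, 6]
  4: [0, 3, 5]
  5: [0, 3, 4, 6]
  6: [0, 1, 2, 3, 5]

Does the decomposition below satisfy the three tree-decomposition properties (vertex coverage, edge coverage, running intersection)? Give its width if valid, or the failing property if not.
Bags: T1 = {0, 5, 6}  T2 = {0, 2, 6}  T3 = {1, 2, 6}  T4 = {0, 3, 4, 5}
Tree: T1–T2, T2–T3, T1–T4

A tree decomposition must satisfy three properties: every vertex lies in some bag; for every edge, both endpoints lie together in some bag; and for every vertex, the bags containing it form a connected subtree. Here edge (3,6) lies in no bag, so the decomposition is invalid.

No — edge (3,6) lies in no bag.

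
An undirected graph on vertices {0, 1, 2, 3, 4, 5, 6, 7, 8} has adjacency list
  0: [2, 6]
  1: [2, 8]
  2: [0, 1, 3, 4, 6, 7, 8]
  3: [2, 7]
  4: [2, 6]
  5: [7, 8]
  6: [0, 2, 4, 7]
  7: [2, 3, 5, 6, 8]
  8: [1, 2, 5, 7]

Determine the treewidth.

A width-2 tree decomposition is:
Bags: B1 = {0, 2, 6}  B2 = {2, 6, 7}  B3 = {2, 7, 8}  B4 = {2, 3, 7}  B5 = {5, 7, 8}  B6 = {1, 2, 8}  B7 = {2, 4, 6}
Tree: B1–B2, B2–B3, B3–B4, B3–B5, B3–B6, B2–B7
Every bag has size at most 3, so the width is 3 − 1 = 2 and tw(G) ≤ 2. Conversely, {1, 2, 8} is a clique of size 3, and the vertices of any clique must share a bag in every tree decomposition; so some bag has ≥ 3 vertices and tw(G) ≥ 2. The upper and lower bounds meet at 2, so that is the treewidth.

2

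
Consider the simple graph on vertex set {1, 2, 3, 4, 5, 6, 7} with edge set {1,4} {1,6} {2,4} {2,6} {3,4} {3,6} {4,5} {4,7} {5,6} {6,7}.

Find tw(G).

A width-2 tree decomposition is:
Bags: B1 = {4, 5, 6}  B2 = {1, 4, 6}  B3 = {4, 6, 7}  B4 = {2, 4, 6}  B5 = {3, 4, 6}
Tree: B1–B2, B2–B3, B3–B4, B4–B5
Each bag holds 3 vertices, so the decomposition has width 2, which upper-bounds the treewidth. The edges 4–5–6–1–4 form a cycle, so G is not a tree and its treewidth is at least 2. The upper and lower bounds meet at 2, so that is the treewidth.

2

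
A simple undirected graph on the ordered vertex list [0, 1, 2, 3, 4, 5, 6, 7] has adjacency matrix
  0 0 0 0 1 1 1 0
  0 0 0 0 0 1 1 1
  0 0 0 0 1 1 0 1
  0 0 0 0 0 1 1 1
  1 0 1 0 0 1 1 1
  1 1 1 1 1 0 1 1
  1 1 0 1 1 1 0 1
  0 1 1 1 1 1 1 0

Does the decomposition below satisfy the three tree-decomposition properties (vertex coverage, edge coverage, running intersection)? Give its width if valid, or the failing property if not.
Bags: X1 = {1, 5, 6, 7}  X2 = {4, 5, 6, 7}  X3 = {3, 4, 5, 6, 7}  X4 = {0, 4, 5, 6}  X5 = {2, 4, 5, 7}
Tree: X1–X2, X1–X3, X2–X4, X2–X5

A tree decomposition must satisfy three properties: every vertex lies in some bag; for every edge, both endpoints lie together in some bag; and for every vertex, the bags containing it form a connected subtree. Here bags containing vertex 4 are not connected in the tree, so the decomposition is invalid.

No — bags containing vertex 4 are not connected in the tree.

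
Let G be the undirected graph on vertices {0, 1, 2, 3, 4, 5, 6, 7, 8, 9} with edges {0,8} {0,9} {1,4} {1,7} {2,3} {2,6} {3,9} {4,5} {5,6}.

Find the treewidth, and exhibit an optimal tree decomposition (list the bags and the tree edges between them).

Treewidth 1.
Bags: B1 = {0, 8}  B2 = {0, 9}  B3 = {3, 9}  B4 = {2, 3}  B5 = {2, 6}  B6 = {5, 6}  B7 = {4, 5}  B8 = {1, 4}  B9 = {1, 7}
Tree: B1–B2, B2–B3, B3–B4, B4–B5, B5–B6, B6–B7, B7–B8, B8–B9

The largest bag has 2 vertices, giving width 1; this decomposition certifies tw(G) ≤ 1. G has an edge, so its treewidth is at least 1. Therefore the treewidth is 1.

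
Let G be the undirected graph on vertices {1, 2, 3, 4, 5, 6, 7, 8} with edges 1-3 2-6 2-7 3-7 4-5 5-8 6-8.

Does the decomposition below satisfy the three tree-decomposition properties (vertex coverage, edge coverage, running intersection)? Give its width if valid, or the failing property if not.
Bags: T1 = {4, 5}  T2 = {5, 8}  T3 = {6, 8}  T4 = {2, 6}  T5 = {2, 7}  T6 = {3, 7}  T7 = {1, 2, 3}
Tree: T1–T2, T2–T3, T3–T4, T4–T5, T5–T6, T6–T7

No — bags containing vertex 2 are not connected in the tree.

A tree decomposition must satisfy three properties: every vertex lies in some bag; for every edge, both endpoints lie together in some bag; and for every vertex, the bags containing it form a connected subtree. Here bags containing vertex 2 are not connected in the tree, so the decomposition is invalid.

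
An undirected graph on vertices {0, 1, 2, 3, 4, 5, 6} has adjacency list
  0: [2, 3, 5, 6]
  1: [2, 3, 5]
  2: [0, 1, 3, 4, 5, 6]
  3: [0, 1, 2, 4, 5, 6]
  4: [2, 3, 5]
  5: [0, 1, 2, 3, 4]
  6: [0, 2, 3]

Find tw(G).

A width-3 tree decomposition is:
Bags: B1 = {1, 2, 3, 5}  B2 = {2, 3, 4, 5}  B3 = {0, 2, 3, 5}  B4 = {0, 2, 3, 6}
Tree: B1–B2, B2–B3, B3–B4
Every bag has size at most 4, so the width is 4 − 1 = 3 and tw(G) ≤ 3. Conversely, {0, 2, 3, 5} is a clique of size 4, and the vertices of any clique must share a bag in every tree decomposition; so some bag has ≥ 4 vertices and tw(G) ≥ 3. The upper and lower bounds meet at 3, so that is the treewidth.

3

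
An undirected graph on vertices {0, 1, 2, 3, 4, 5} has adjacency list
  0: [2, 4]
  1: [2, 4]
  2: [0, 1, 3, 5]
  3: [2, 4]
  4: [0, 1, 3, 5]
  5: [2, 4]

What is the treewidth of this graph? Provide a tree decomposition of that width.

Every bag has size at most 3, so the width is 3 − 1 = 2 and tw(G) ≤ 2. For the lower bound, G contains the cycle 5–2–3–4–5, so G is not a forest; only forests have treewidth ≤ 1, hence tw(G) ≥ 2. The upper and lower bounds meet at 2, so that is the treewidth.

Treewidth 2.
Bags: B1 = {2, 4, 5}  B2 = {2, 3, 4}  B3 = {1, 2, 4}  B4 = {0, 2, 4}
Tree: B1–B2, B2–B3, B3–B4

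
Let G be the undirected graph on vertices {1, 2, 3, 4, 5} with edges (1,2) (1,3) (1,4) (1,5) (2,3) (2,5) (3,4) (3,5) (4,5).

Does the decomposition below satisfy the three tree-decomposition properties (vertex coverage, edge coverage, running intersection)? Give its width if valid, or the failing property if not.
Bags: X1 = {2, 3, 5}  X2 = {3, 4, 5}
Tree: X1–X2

A tree decomposition must satisfy three properties: every vertex lies in some bag; for every edge, both endpoints lie together in some bag; and for every vertex, the bags containing it form a connected subtree. Here vertex 1 appears in no bag, so the decomposition is invalid.

No — vertex 1 appears in no bag.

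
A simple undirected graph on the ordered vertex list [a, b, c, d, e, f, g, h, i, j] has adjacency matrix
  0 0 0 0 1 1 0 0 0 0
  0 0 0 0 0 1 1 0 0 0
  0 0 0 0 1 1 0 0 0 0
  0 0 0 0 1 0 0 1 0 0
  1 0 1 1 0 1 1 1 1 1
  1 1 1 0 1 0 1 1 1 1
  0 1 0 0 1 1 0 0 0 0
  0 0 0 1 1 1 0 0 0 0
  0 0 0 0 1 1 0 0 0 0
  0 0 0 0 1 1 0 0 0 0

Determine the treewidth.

2

A width-2 tree decomposition is:
Bags: B1 = {b, f, g}  B2 = {e, f, g}  B3 = {e, f, i}  B4 = {e, f, h}  B5 = {d, e, h}  B6 = {e, f, j}  B7 = {c, e, f}  B8 = {a, e, f}
Tree: B1–B2, B2–B3, B3–B4, B4–B5, B3–B6, B4–B7, B6–B8
Each bag holds 3 vertices, so the decomposition has width 2, which upper-bounds the treewidth. Conversely, {d, e, h} is a clique of size 3, and the vertices of any clique must share a bag in every tree decomposition; so some bag has ≥ 3 vertices and tw(G) ≥ 2. The upper and lower bounds meet at 2, so that is the treewidth.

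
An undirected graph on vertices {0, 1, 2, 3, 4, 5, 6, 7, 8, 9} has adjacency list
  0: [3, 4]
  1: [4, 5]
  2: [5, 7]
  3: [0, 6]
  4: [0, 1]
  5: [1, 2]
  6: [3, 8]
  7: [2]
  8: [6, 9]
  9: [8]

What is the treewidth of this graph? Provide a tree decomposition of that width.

Treewidth 1.
One optimal decomposition is:
Bags: B1 = {8, 9}  B2 = {6, 8}  B3 = {3, 6}  B4 = {0, 3}  B5 = {0, 4}  B6 = {1, 4}  B7 = {1, 5}  B8 = {2, 5}  B9 = {2, 7}
Tree: B1–B2, B2–B3, B3–B4, B4–B5, B5–B6, B6–B7, B7–B8, B8–B9

Each bag holds 2 vertices, so the decomposition has width 1, which upper-bounds the treewidth. Since G has at least one edge (e.g. 9–8), it is not an edgeless graph, so tw(G) ≥ 1. Combining the bounds, tw(G) = 1.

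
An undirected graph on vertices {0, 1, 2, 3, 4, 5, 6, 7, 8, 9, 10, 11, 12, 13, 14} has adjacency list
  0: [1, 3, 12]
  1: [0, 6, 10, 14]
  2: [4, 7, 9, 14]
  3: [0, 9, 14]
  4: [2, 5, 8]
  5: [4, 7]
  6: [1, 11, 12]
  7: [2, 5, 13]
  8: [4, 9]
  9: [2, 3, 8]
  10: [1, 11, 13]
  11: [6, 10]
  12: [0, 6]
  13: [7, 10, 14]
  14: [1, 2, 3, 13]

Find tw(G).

3

A width-3 tree decomposition is:
Bags: B1 = {6, 10, 11, 12}  B2 = {1, 6, 10, 12}  B3 = {0, 1, 10, 12}  B4 = {0, 1, 10, 13}  B5 = {0, 1, 13, 14}  B6 = {0, 3, 13, 14}  B7 = {3, 7, 13, 14}  B8 = {2, 3, 7, 14}  B9 = {2, 3, 7, 9}  B10 = {2, 5, 7, 9}  B11 = {2, 4, 5, 9}  B12 = {4, 5, 8, 9}
Tree: B1–B2, B2–B3, B3–B4, B4–B5, B5–B6, B6–B7, B7–B8, B8–B9, B9–B10, B10–B11, B11–B12
Each bag holds 4 vertices, so the decomposition has width 3, which upper-bounds the treewidth. For the lower bound: the 4 vertex sets {6,11,12}, {10}, {1}, {0,3,13,14} are disjoint, each induces a connected subgraph, and every pair is joined by at least one edge of G. Contracting each set to a single vertex therefore yields K_{4} as a minor, and since treewidth is minor-monotone, tw(G) ≥ tw(K_{4}) = 3. The upper and lower bounds meet at 3, so that is the treewidth.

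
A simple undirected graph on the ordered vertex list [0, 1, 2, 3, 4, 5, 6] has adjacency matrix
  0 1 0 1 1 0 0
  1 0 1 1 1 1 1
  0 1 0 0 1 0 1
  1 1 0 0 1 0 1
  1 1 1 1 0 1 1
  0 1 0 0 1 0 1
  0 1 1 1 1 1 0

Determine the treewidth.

3

A width-3 tree decomposition is:
Bags: B1 = {1, 2, 4, 6}  B2 = {1, 3, 4, 6}  B3 = {1, 4, 5, 6}  B4 = {0, 1, 3, 4}
Tree: B1–B2, B1–B3, B2–B4
Each bag holds 4 vertices, so the decomposition has width 3, which upper-bounds the treewidth. Conversely, {0, 1, 3, 4} is a clique of size 4, and the vertices of any clique must share a bag in every tree decomposition; so some bag has ≥ 4 vertices and tw(G) ≥ 3. Combining the bounds, tw(G) = 3.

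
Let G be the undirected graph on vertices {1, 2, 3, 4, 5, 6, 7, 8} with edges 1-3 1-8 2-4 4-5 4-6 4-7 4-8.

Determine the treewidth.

1

A width-1 tree decomposition is:
Bags: B1 = {4, 7}  B2 = {4, 8}  B3 = {1, 8}  B4 = {4, 5}  B5 = {4, 6}  B6 = {1, 3}  B7 = {2, 4}
Tree: B1–B2, B2–B3, B2–B4, B1–B5, B3–B6, B2–B7
Every bag has size at most 2, so the width is 2 − 1 = 1 and tw(G) ≤ 1. Since G has at least one edge (e.g. 4–7), it is not an edgeless graph, so tw(G) ≥ 1. Combining the bounds, tw(G) = 1.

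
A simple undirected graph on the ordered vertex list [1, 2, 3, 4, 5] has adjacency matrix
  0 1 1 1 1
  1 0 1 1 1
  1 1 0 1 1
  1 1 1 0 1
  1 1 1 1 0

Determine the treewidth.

A width-4 tree decomposition is:
Bags: B1 = {1, 2, 3, 4, 5}
Tree: (single bag)
With just one bag of size 5, the width is 5 − 1 = 4, so tw(G) ≤ 4. Conversely, {1, 2, 3, 4, 5} is a clique of size 5, and the vertices of any clique must share a bag in every tree decomposition; so some bag has ≥ 5 vertices and tw(G) ≥ 4. Therefore the treewidth is 4.

4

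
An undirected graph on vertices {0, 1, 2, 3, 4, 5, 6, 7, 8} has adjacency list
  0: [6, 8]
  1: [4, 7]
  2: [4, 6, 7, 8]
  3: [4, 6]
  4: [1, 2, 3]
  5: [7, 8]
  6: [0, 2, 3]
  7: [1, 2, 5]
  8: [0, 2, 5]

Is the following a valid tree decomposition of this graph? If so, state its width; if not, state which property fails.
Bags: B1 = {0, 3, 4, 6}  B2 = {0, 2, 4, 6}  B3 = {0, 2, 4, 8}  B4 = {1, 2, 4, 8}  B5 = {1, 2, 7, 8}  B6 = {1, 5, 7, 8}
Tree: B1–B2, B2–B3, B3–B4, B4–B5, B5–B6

Vertex coverage: the bags together contain {0, 1, 2, 3, 4, 5, 6, 7, 8}, the full vertex set. Edge coverage: each edge of G has both endpoints in at least one bag. Running intersection: for every vertex, the bags containing it form a connected subtree. All three properties hold, so this is a valid tree decomposition of width max|bag| − 1 = 3, and hence tw(G) ≤ 3.

Yes; width 3.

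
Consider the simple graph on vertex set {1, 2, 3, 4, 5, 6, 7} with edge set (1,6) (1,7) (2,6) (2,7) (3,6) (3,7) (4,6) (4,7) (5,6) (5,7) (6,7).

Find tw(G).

2

A width-2 tree decomposition is:
Bags: B1 = {4, 6, 7}  B2 = {2, 6, 7}  B3 = {1, 6, 7}  B4 = {5, 6, 7}  B5 = {3, 6, 7}
Tree: B1–B2, B2–B3, B1–B4, B3–B5
Each bag holds 3 vertices, so the decomposition has width 2, which upper-bounds the treewidth. For the lower bound, the 3 vertices {1, 6, 7} are pairwise adjacent, and any tree decomposition puts a clique entirely inside one bag — forcing width ≥ 2. Combining the bounds, tw(G) = 2.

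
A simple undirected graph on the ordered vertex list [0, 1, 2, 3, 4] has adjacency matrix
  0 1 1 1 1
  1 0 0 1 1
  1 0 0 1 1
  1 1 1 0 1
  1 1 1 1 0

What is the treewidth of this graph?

A width-3 tree decomposition is:
Bags: B1 = {0, 1, 3, 4}  B2 = {0, 2, 3, 4}
Tree: B1–B2
Each bag holds 4 vertices, so the decomposition has width 3, which upper-bounds the treewidth. Conversely, {0, 1, 3, 4} is a clique of size 4, and the vertices of any clique must share a bag in every tree decomposition; so some bag has ≥ 4 vertices and tw(G) ≥ 3. The upper and lower bounds meet at 3, so that is the treewidth.

3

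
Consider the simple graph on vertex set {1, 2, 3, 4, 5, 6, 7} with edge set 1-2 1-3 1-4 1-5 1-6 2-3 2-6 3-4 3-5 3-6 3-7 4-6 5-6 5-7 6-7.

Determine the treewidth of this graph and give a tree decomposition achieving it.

Treewidth 3.
Bags: B1 = {3, 5, 6, 7}  B2 = {1, 3, 5, 6}  B3 = {1, 3, 4, 6}  B4 = {1, 2, 3, 6}
Tree: B1–B2, B2–B3, B2–B4

Each bag holds 4 vertices, so the decomposition has width 3, which upper-bounds the treewidth. For the lower bound, the 4 vertices {1, 2, 3, 6} are pairwise adjacent, and any tree decomposition puts a clique entirely inside one bag — forcing width ≥ 3. Hence tw(G) = 3 exactly.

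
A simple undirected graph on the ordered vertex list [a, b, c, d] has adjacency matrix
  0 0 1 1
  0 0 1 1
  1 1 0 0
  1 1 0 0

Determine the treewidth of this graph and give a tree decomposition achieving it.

The largest bag has 3 vertices, giving width 2; this decomposition certifies tw(G) ≤ 2. The edges d–a–c–b–d form a cycle, so G is not a tree and its treewidth is at least 2. The upper and lower bounds meet at 2, so that is the treewidth.

Treewidth 2.
Bags: B1 = {a, c, d}  B2 = {b, c, d}
Tree: B1–B2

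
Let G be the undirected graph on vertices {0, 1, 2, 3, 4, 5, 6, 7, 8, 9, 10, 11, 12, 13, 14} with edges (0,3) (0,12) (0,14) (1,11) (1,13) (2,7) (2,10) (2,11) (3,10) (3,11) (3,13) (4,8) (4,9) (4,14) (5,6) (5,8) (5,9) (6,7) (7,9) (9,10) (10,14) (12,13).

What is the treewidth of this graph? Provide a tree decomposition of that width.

Treewidth 3.
One optimal decomposition is:
Bags: B1 = {4, 5, 6, 8}  B2 = {4, 5, 6, 9}  B3 = {4, 6, 7, 9}  B4 = {4, 7, 9, 14}  B5 = {7, 9, 10, 14}  B6 = {2, 7, 10, 14}  B7 = {0, 2, 10, 14}  B8 = {0, 2, 3, 10}  B9 = {0, 2, 3, 11}  B10 = {0, 3, 11, 12}  B11 = {3, 11, 12, 13}  B12 = {1, 11, 12, 13}
Tree: B1–B2, B2–B3, B3–B4, B4–B5, B5–B6, B6–B7, B7–B8, B8–B9, B9–B10, B10–B11, B11–B12

Every bag has size at most 4, so the width is 4 − 1 = 3 and tw(G) ≤ 3. For the lower bound: the 4 vertex sets {5,6,8}, {4}, {9}, {2,7,10,14} are disjoint, each induces a connected subgraph, and every pair is joined by at least one edge of G. Contracting each set to a single vertex therefore yields K_{4} as a minor, and since treewidth is minor-monotone, tw(G) ≥ tw(K_{4}) = 3. The upper and lower bounds meet at 3, so that is the treewidth.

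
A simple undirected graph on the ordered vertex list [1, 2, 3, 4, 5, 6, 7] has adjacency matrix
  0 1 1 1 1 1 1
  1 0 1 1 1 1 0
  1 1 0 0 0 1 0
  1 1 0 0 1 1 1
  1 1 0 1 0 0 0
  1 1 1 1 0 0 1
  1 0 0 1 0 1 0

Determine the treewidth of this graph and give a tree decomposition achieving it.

Treewidth 3.
One optimal decomposition is:
Bags: B1 = {1, 4, 6, 7}  B2 = {1, 2, 4, 6}  B3 = {1, 2, 3, 6}  B4 = {1, 2, 4, 5}
Tree: B1–B2, B2–B3, B2–B4

Every bag has size at most 4, so the width is 4 − 1 = 3 and tw(G) ≤ 3. Conversely, {1, 2, 3, 6} is a clique of size 4, and the vertices of any clique must share a bag in every tree decomposition; so some bag has ≥ 4 vertices and tw(G) ≥ 3. The upper and lower bounds meet at 3, so that is the treewidth.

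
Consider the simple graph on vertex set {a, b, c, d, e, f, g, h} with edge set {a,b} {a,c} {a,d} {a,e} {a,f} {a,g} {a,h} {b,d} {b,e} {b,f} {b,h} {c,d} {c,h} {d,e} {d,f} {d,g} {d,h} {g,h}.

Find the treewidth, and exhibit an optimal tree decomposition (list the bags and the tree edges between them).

Every bag has size at most 4, so the width is 4 − 1 = 3 and tw(G) ≤ 3. For the lower bound, the 4 vertices {a, b, d, e} are pairwise adjacent, and any tree decomposition puts a clique entirely inside one bag — forcing width ≥ 3. The upper and lower bounds meet at 3, so that is the treewidth.

Treewidth 3.
Bags: B1 = {a, b, d, h}  B2 = {a, b, d, f}  B3 = {a, c, d, h}  B4 = {a, d, g, h}  B5 = {a, b, d, e}
Tree: B1–B2, B1–B3, B1–B4, B2–B5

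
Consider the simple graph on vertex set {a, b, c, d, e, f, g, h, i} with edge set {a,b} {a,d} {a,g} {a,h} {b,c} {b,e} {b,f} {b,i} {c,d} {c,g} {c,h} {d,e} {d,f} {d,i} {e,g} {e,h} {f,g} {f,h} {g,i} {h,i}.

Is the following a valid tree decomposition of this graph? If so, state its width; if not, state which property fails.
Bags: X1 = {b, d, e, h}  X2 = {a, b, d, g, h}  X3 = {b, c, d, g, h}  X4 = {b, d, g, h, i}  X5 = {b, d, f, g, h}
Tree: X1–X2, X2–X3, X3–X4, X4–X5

A tree decomposition must satisfy three properties: every vertex lies in some bag; for every edge, both endpoints lie together in some bag; and for every vertex, the bags containing it form a connected subtree. Here edge (g,e) lies in no bag, so the decomposition is invalid.

No — edge (g,e) lies in no bag.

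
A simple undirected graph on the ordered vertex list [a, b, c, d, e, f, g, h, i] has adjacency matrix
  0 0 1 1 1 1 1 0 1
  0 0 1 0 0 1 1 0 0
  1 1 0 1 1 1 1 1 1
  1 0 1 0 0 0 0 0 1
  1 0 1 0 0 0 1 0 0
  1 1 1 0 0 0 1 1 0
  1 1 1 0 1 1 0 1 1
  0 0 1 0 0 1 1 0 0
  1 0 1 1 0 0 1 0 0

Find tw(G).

A width-3 tree decomposition is:
Bags: B1 = {a, c, f, g}  B2 = {a, c, e, g}  B3 = {b, c, f, g}  B4 = {a, c, g, i}  B5 = {c, f, g, h}  B6 = {a, c, d, i}
Tree: B1–B2, B1–B3, B2–B4, B3–B5, B4–B6
The largest bag has 4 vertices, giving width 3; this decomposition certifies tw(G) ≤ 3. On the other hand G contains the 4-clique {a, c, d, i}. A clique must lie in a single bag of any decomposition, so no decomposition can have width below 3. Therefore the treewidth is 3.

3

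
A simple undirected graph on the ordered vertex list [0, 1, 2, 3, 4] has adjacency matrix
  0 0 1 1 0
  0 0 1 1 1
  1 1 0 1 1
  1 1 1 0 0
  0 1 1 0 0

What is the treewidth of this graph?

2

A width-2 tree decomposition is:
Bags: B1 = {1, 2, 3}  B2 = {1, 2, 4}  B3 = {0, 2, 3}
Tree: B1–B2, B1–B3
The largest bag has 3 vertices, giving width 2; this decomposition certifies tw(G) ≤ 2. Conversely, {0, 2, 3} is a clique of size 3, and the vertices of any clique must share a bag in every tree decomposition; so some bag has ≥ 3 vertices and tw(G) ≥ 2. The upper and lower bounds meet at 2, so that is the treewidth.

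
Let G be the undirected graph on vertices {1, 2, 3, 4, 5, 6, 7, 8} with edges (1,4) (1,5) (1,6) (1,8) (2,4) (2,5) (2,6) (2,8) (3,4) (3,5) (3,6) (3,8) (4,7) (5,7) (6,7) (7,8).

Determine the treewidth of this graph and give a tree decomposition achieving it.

Every bag has size at most 5, so the width is 5 − 1 = 4 and tw(G) ≤ 4. For the lower bound: the 5 vertex sets {5,7}, {1,4}, {3,8}, {2}, {6} are disjoint, each induces a connected subgraph, and every pair is joined by at least one edge of G. Contracting each set to a single vertex therefore yields K_{5} as a minor, and since treewidth is minor-monotone, tw(G) ≥ tw(K_{5}) = 4. Combining the bounds, tw(G) = 4.

Treewidth 4.
One such decomposition:
Bags: B1 = {1, 2, 3, 5, 7}  B2 = {1, 2, 3, 4, 7}  B3 = {1, 2, 3, 7, 8}  B4 = {1, 2, 3, 6, 7}
Tree: B1–B2, B2–B3, B3–B4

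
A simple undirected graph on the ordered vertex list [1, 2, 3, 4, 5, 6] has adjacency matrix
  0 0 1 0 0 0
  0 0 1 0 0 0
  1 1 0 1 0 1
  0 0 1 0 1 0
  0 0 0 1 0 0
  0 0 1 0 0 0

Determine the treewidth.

A width-1 tree decomposition is:
Bags: B1 = {3, 6}  B2 = {3, 4}  B3 = {4, 5}  B4 = {2, 3}  B5 = {1, 3}
Tree: B1–B2, B2–B3, B1–B4, B1–B5
Each bag holds 2 vertices, so the decomposition has width 1, which upper-bounds the treewidth. G has an edge, so its treewidth is at least 1. Combining the bounds, tw(G) = 1.

1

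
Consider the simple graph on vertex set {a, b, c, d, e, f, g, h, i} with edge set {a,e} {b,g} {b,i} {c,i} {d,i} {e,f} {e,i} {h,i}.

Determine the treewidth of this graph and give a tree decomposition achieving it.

Each bag holds 2 vertices, so the decomposition has width 1, which upper-bounds the treewidth. Since G has at least one edge (e.g. e–i), it is not an edgeless graph, so tw(G) ≥ 1. Hence tw(G) = 1 exactly.

Treewidth 1.
One such decomposition:
Bags: B1 = {e, i}  B2 = {b, i}  B3 = {a, e}  B4 = {h, i}  B5 = {e, f}  B6 = {d, i}  B7 = {c, i}  B8 = {b, g}
Tree: B1–B2, B1–B3, B2–B4, B3–B5, B2–B6, B4–B7, B2–B8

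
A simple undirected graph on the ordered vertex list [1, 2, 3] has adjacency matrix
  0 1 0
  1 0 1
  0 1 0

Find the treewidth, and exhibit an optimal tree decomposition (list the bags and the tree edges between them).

Treewidth 1.
One such decomposition:
Bags: B1 = {2, 3}  B2 = {1, 2}
Tree: B1–B2

Each bag holds 2 vertices, so the decomposition has width 1, which upper-bounds the treewidth. G has an edge, so its treewidth is at least 1. The upper and lower bounds meet at 1, so that is the treewidth.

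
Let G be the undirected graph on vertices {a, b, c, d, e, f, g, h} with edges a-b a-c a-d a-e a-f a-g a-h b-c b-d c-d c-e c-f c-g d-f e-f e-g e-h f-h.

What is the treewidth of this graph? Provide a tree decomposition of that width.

Each bag holds 4 vertices, so the decomposition has width 3, which upper-bounds the treewidth. Conversely, {a, e, f, h} is a clique of size 4, and the vertices of any clique must share a bag in every tree decomposition; so some bag has ≥ 4 vertices and tw(G) ≥ 3. Therefore the treewidth is 3.

Treewidth 3.
One optimal decomposition is:
Bags: B1 = {a, b, c, d}  B2 = {a, c, d, f}  B3 = {a, c, e, f}  B4 = {a, e, f, h}  B5 = {a, c, e, g}
Tree: B1–B2, B2–B3, B3–B4, B3–B5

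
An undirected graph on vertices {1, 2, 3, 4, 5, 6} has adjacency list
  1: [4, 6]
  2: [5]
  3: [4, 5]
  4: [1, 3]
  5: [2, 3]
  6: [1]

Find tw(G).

1

A width-1 tree decomposition is:
Bags: B1 = {1, 6}  B2 = {1, 4}  B3 = {3, 4}  B4 = {3, 5}  B5 = {2, 5}
Tree: B1–B2, B2–B3, B3–B4, B4–B5
Every bag has size at most 2, so the width is 2 − 1 = 1 and tw(G) ≤ 1. Since G has at least one edge (e.g. 6–1), it is not an edgeless graph, so tw(G) ≥ 1. Therefore the treewidth is 1.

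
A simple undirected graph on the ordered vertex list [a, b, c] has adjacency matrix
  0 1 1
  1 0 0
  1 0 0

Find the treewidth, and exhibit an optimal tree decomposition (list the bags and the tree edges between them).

The largest bag has 2 vertices, giving width 1; this decomposition certifies tw(G) ≤ 1. Since G has at least one edge (e.g. c–a), it is not an edgeless graph, so tw(G) ≥ 1. Therefore the treewidth is 1.

Treewidth 1.
Bags: B1 = {a, c}  B2 = {a, b}
Tree: B1–B2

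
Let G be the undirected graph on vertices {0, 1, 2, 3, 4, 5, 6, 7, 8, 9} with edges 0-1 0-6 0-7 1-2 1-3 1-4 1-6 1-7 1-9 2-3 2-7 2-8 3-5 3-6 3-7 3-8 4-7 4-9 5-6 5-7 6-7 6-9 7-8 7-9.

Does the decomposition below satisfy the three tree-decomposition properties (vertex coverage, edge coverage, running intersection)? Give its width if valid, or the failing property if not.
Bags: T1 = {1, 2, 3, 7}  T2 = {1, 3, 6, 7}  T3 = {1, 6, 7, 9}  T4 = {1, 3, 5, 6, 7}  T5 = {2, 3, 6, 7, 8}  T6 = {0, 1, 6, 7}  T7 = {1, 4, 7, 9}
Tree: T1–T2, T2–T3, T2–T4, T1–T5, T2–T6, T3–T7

No — bags containing vertex 6 are not connected in the tree.

A tree decomposition must satisfy three properties: every vertex lies in some bag; for every edge, both endpoints lie together in some bag; and for every vertex, the bags containing it form a connected subtree. Here bags containing vertex 6 are not connected in the tree, so the decomposition is invalid.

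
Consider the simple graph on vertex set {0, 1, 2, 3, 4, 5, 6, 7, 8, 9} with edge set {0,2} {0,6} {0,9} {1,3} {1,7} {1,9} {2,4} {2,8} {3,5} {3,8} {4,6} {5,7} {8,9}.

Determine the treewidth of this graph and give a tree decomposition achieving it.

Treewidth 2.
One such decomposition:
Bags: B1 = {2, 4, 6}  B2 = {0, 2, 6}  B3 = {0, 2, 8}  B4 = {0, 8, 9}  B5 = {3, 8, 9}  B6 = {1, 3, 9}  B7 = {1, 3, 5}  B8 = {1, 5, 7}
Tree: B1–B2, B2–B3, B3–B4, B4–B5, B5–B6, B6–B7, B7–B8

Every bag has size at most 3, so the width is 3 − 1 = 2 and tw(G) ≤ 2. For the lower bound, G contains the cycle 4–6–0–2–4, so G is not a forest; only forests have treewidth ≤ 1, hence tw(G) ≥ 2. Combining the bounds, tw(G) = 2.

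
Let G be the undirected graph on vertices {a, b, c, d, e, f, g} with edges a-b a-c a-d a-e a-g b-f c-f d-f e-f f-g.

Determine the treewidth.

2

A width-2 tree decomposition is:
Bags: B1 = {a, b, f}  B2 = {a, c, f}  B3 = {a, d, f}  B4 = {a, e, f}  B5 = {a, f, g}
Tree: B1–B2, B2–B3, B3–B4, B4–B5
The largest bag has 3 vertices, giving width 2; this decomposition certifies tw(G) ≤ 2. The edges f–b–a–c–f form a cycle, so G is not a tree and its treewidth is at least 2. The upper and lower bounds meet at 2, so that is the treewidth.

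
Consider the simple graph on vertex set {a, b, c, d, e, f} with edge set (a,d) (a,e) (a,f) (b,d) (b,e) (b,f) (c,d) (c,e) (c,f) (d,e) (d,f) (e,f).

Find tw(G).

A width-3 tree decomposition is:
Bags: B1 = {b, d, e, f}  B2 = {c, d, e, f}  B3 = {a, d, e, f}
Tree: B1–B2, B2–B3
Each bag holds 4 vertices, so the decomposition has width 3, which upper-bounds the treewidth. On the other hand G contains the 4-clique {c, d, e, f}. A clique must lie in a single bag of any decomposition, so no decomposition can have width below 3. Combining the bounds, tw(G) = 3.

3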